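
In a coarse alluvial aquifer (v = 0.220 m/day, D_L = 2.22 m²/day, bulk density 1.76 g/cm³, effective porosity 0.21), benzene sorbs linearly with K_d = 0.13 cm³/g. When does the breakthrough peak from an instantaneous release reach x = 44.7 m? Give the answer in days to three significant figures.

339 days

Retardation factor R = 1 + ρ_b·K_d/n = 1 + 1.76 × 0.13/0.21 = 2.090.
Sorption retards both mechanisms: v_R = v/R = 0.1053 m/day, D_R = D/R = 1.062 m²/day.
Peak time from v_R²t² + 2D_R t − x² = 0: t = (√(D_R² + v_R²x²) − D_R)/v_R².
√(D_R² + v_R²x²) = √(1.062² + 0.1053² × 44.7²) = 4.825; v_R² = 0.01109.
t = (4.825 − 1.062)/0.01109 = 339 days.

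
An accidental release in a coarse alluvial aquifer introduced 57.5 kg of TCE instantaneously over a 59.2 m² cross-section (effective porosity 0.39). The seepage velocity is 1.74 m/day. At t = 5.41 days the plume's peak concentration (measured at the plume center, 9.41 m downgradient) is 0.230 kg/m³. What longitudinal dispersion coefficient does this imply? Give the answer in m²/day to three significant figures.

1.72 m²/day

At the plume center C_max = M/(n_e·A·√(4πDt)), so D = M²/(4πt·(n_e·A·C_max)²).
n_e·A·C_max = 0.39 × 59.2 × 0.230 = 5.310 kg/m.
D = 57.5²/(4π × 5.41 × 5.310²) = 1.72 m²/day.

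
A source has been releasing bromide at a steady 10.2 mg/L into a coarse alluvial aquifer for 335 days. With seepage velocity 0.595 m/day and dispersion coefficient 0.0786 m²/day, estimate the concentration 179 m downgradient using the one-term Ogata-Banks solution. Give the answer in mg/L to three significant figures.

For a continuous step input, C/C₀ ≈ ½·erfc((x−vt)/(2√(Dt))).
vt = 0.595 × 335 = 199.325 m and 2√(Dt) = 2√(0.0786 × 335) = 10.26 m.
Argument (x−vt)/(2√(Dt)) = (179 − 199.325)/10.26 = -1.981; ½·erfc(-1.981) = 0.9975.
C = 10.2 × 0.9975 = 10.2 mg/L.

10.2 mg/L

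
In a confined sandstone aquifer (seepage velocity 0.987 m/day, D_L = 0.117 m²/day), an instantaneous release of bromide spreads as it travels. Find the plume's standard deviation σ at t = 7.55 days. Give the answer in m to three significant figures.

1.33 m

Dispersive spreading gives a Gaussian with σ² = 2Dt; advection only shifts the center.
σ = √(2 × 0.117 × 7.55) = 1.33 m.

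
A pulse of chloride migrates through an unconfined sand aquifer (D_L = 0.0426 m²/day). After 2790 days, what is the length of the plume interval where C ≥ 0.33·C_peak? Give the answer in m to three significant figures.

The plume is Gaussian with σ = √(2Dt) = √(2 × 0.0426 × 2790) = 15.42 m.
C/C_peak = exp(−Δx²/(2σ²)) = 0.33 ⇒ Δx = σ·√(−2 ln 0.33) = 15.42 × 1.489 = 22.96 m.
Width = 2Δx = 45.9 m.

45.9 m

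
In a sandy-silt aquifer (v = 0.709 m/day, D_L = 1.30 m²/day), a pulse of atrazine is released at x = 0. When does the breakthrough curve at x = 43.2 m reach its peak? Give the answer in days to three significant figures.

For the 1D instantaneous-source solution, setting ∂C/∂t = 0 at fixed x gives v²t² + 2Dt − x² = 0, so t = (√(D² + v²x²) − D)/v².
√(D² + v²x²) = √(1.30² + 0.709² × 43.2²) = 30.66; v² = 0.502681.
t = (30.66 − 1.30)/0.502681 = 58.4 days (vs. the pure-advection estimate x/v = 60.9 d).

58.4 days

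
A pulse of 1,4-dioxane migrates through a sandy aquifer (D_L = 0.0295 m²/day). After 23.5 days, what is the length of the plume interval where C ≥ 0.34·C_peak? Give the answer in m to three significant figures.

3.46 m

The plume is Gaussian with σ = √(2Dt) = √(2 × 0.0295 × 23.5) = 1.177 m.
C/C_peak = exp(−Δx²/(2σ²)) = 0.34 ⇒ Δx = σ·√(−2 ln 0.34) = 1.177 × 1.469 = 1.729 m.
Width = 2Δx = 3.46 m.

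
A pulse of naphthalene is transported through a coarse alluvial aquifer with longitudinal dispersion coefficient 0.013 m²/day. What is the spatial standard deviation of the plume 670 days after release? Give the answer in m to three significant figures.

4.17 m

Dispersive spreading gives a Gaussian with σ² = 2Dt; advection only shifts the center.
σ = √(2 × 0.013 × 670) = 4.17 m.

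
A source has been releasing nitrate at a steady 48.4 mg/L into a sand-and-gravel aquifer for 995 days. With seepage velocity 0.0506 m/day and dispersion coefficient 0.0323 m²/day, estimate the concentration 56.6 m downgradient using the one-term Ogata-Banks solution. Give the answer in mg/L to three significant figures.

10.5 mg/L

For a continuous step input, C/C₀ ≈ ½·erfc((x−vt)/(2√(Dt))).
vt = 0.0506 × 995 = 50.347 m and 2√(Dt) = 2√(0.0323 × 995) = 11.34 m.
Argument (x−vt)/(2√(Dt)) = (56.6 − 50.347)/11.34 = 0.5514; ½·erfc(0.5514) = 0.2178.
C = 48.4 × 0.2178 = 10.5 mg/L.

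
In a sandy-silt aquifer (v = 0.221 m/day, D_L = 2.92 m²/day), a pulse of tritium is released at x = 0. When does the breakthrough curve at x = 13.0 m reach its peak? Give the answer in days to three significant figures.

24.1 days

For the 1D instantaneous-source solution, setting ∂C/∂t = 0 at fixed x gives v²t² + 2Dt − x² = 0, so t = (√(D² + v²x²) − D)/v².
√(D² + v²x²) = √(2.92² + 0.221² × 13.0²) = 4.096; v² = 0.048841.
t = (4.096 − 2.92)/0.048841 = 24.1 days (vs. the pure-advection estimate x/v = 58.8 d).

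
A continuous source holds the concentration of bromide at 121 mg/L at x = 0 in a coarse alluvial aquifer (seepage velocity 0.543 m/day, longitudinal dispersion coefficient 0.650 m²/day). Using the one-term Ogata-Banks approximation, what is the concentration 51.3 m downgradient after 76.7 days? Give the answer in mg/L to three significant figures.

For a continuous step input, C/C₀ ≈ ½·erfc((x−vt)/(2√(Dt))).
vt = 0.543 × 76.7 = 41.6481 m and 2√(Dt) = 2√(0.650 × 76.7) = 14.12 m.
Argument (x−vt)/(2√(Dt)) = (51.3 − 41.6481)/14.12 = 0.6836; ½·erfc(0.6836) = 0.1668.
C = 121 × 0.1668 = 20.2 mg/L.

20.2 mg/L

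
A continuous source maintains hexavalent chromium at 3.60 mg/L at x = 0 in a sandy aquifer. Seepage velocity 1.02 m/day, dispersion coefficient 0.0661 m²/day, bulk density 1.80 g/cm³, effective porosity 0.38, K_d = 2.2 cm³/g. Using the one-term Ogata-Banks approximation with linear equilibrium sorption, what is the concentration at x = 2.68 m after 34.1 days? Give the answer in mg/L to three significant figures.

2.59 mg/L

Retardation factor R = 1 + ρ_b·K_d/n = 1 + 1.80 × 2.2/0.38 = 11.42.
Sorption retards both mechanisms: v_R = v/R = 0.08932 m/day, D_R = D/R = 0.005788 m²/day.
v_R·t = 0.08932 × 34.1 = 3.045812 m; 2√(D_R t) = 0.8885 m; argument = (2.68 − 3.045812)/0.8885 = -0.4117.
C = C₀ × ½·erfc(-0.4117) = 3.60 × 0.7198 = 2.59 mg/L.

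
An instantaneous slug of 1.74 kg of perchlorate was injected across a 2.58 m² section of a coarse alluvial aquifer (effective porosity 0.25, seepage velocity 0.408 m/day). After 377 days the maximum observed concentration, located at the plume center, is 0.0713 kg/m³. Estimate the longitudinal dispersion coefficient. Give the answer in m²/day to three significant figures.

0.302 m²/day

At the plume center C_max = M/(n_e·A·√(4πDt)), so D = M²/(4πt·(n_e·A·C_max)²).
n_e·A·C_max = 0.25 × 2.58 × 0.0713 = 0.04599 kg/m.
D = 1.74²/(4π × 377 × 0.04599²) = 0.302 m²/day.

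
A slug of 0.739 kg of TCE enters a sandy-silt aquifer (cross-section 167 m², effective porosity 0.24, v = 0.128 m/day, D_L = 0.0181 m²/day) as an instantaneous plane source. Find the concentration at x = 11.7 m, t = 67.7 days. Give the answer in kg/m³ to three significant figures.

0.000718 kg/m³

For an instantaneous plane source, C(x,t) = M/(n_e·A·√(4πDt)) · exp(−(x−vt)²/(4Dt)), with n_e·A the pore (flow) area.
Plume center vt = 0.128 × 67.7 = 8.6656 m, so the well at 11.7 m is 3.0344 m downgradient of the peak.
√(4πDt) = 3.924 m, giving peak height M/(n_e·A·√(4πDt)) = 0.739/(0.24 × 167 × 3.924) = 0.004699 kg/m³.
(x−vt)²/(4Dt) = (3.0344)²/(4 × 0.0181 × 67.7) = 1.879; exp(−1.879) = 0.1527.
C = 0.004699 × 0.1527 = 0.000718 kg/m³.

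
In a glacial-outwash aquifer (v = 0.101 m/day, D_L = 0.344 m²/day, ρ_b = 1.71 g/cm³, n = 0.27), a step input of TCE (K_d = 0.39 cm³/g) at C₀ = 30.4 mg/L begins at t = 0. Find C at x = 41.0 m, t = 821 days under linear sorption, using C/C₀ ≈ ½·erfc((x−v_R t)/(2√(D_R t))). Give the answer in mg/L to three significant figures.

2.74 mg/L

Retardation factor R = 1 + ρ_b·K_d/n = 1 + 1.71 × 0.39/0.27 = 3.470.
Sorption retards both mechanisms: v_R = v/R = 0.02911 m/day, D_R = D/R = 0.09914 m²/day.
v_R·t = 0.02911 × 821 = 23.89931 m; 2√(D_R t) = 18.04 m; argument = (41.0 − 23.89931)/18.04 = 0.9479.
C = C₀ × ½·erfc(0.9479) = 30.4 × 0.09004 = 2.74 mg/L.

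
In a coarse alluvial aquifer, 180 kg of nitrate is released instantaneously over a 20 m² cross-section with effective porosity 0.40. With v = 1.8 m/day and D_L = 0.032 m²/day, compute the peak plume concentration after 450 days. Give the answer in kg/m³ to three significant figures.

The peak of an instantaneous 1D plume sits at x = vt; there the Gaussian factor is 1 and C_max = M/(n_e·A·√(4πDt)), where n_e·A is the pore area the mass is dissolved in.
√(4πDt) = √(4π × 0.032 × 450) = 13.45 m, so C_max = 180/(0.40 × 20 × 13.45) = 1.67 kg/m³.

1.67 kg/m³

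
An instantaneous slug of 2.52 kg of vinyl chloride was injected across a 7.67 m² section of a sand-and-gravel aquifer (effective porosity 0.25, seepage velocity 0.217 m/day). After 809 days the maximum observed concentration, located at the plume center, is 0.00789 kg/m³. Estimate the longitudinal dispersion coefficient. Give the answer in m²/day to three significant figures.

At the plume center C_max = M/(n_e·A·√(4πDt)), so D = M²/(4πt·(n_e·A·C_max)²).
n_e·A·C_max = 0.25 × 7.67 × 0.00789 = 0.01513 kg/m.
D = 2.52²/(4π × 809 × 0.01513²) = 2.73 m²/day.

2.73 m²/day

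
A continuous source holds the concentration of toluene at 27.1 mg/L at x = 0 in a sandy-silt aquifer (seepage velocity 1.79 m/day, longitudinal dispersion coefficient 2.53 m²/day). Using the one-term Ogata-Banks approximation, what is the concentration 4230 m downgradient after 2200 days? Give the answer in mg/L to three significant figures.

0.0765 mg/L

For a continuous step input, C/C₀ ≈ ½·erfc((x−vt)/(2√(Dt))).
vt = 1.79 × 2200 = 3938 m and 2√(Dt) = 2√(2.53 × 2200) = 149.2 m.
Argument (x−vt)/(2√(Dt)) = (4230 − 3938)/149.2 = 1.957; ½·erfc(1.957) = 0.002823.
C = 27.1 × 0.002823 = 0.0765 mg/L.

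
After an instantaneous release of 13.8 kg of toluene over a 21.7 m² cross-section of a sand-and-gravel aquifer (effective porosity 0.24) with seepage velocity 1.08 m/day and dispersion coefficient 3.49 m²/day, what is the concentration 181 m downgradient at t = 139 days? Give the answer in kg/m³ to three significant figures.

For an instantaneous plane source, C(x,t) = M/(n_e·A·√(4πDt)) · exp(−(x−vt)²/(4Dt)), with n_e·A the pore (flow) area.
Plume center vt = 1.08 × 139 = 150.12 m, so the well at 181 m is 30.88 m downgradient of the peak.
√(4πDt) = 78.08 m, giving peak height M/(n_e·A·√(4πDt)) = 13.8/(0.24 × 21.7 × 78.08) = 0.03394 kg/m³.
(x−vt)²/(4Dt) = (30.88)²/(4 × 3.49 × 139) = 0.4914; exp(−0.4914) = 0.6118.
C = 0.03394 × 0.6118 = 0.0208 kg/m³.

0.0208 kg/m³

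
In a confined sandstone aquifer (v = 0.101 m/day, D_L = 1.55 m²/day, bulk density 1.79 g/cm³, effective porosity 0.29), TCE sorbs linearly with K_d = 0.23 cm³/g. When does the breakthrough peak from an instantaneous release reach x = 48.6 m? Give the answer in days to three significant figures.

Retardation factor R = 1 + ρ_b·K_d/n = 1 + 1.79 × 0.23/0.29 = 2.420.
Sorption retards both mechanisms: v_R = v/R = 0.04174 m/day, D_R = D/R = 0.6405 m²/day.
Peak time from v_R²t² + 2D_R t − x² = 0: t = (√(D_R² + v_R²x²) − D_R)/v_R².
√(D_R² + v_R²x²) = √(0.6405² + 0.04174² × 48.6²) = 2.127; v_R² = 0.001742.
t = (2.127 − 0.6405)/0.001742 = 853 days.

853 days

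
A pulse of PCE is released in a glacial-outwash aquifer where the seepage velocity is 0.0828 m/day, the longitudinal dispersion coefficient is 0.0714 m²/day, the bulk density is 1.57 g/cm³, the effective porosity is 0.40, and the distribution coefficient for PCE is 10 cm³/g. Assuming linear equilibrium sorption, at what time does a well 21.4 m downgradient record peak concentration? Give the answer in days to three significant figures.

Retardation factor R = 1 + ρ_b·K_d/n = 1 + 1.57 × 10/0.40 = 40.25.
Sorption retards both mechanisms: v_R = v/R = 0.002057 m/day, D_R = D/R = 0.001774 m²/day.
Peak time from v_R²t² + 2D_R t − x² = 0: t = (√(D_R² + v_R²x²) − D_R)/v_R².
√(D_R² + v_R²x²) = √(0.001774² + 0.002057² × 21.4²) = 0.04406; v_R² = 4.231e-06.
t = (0.04406 − 0.001774)/4.231e-06 = 9990 days.

9990 days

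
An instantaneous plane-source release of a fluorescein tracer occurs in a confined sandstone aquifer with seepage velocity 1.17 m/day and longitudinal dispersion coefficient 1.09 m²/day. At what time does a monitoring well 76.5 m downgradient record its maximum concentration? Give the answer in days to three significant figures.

For the 1D instantaneous-source solution, setting ∂C/∂t = 0 at fixed x gives v²t² + 2Dt − x² = 0, so t = (√(D² + v²x²) − D)/v².
√(D² + v²x²) = √(1.09² + 1.17² × 76.5²) = 89.51; v² = 1.3689.
t = (89.51 − 1.09)/1.3689 = 64.6 days (vs. the pure-advection estimate x/v = 65.4 d).

64.6 days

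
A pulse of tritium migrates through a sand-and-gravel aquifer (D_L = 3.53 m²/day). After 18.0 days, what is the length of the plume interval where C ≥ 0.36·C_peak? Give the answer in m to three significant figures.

32.2 m

The plume is Gaussian with σ = √(2Dt) = √(2 × 3.53 × 18.0) = 11.27 m.
C/C_peak = exp(−Δx²/(2σ²)) = 0.36 ⇒ Δx = σ·√(−2 ln 0.36) = 11.27 × 1.429 = 16.10 m.
Width = 2Δx = 32.2 m.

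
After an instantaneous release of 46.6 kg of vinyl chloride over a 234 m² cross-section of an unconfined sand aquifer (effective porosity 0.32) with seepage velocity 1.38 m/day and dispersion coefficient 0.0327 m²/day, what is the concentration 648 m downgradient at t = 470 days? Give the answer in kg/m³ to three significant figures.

0.0445 kg/m³

For an instantaneous plane source, C(x,t) = M/(n_e·A·√(4πDt)) · exp(−(x−vt)²/(4Dt)), with n_e·A the pore (flow) area.
Plume center vt = 1.38 × 470 = 648.6 m, so the well at 648 m is 0.6 m upgradient of the peak.
√(4πDt) = 13.90 m, giving peak height M/(n_e·A·√(4πDt)) = 46.6/(0.32 × 234 × 13.90) = 0.04477 kg/m³.
(x−vt)²/(4Dt) = (-0.6)²/(4 × 0.0327 × 470) = 0.005856; exp(−0.005856) = 0.9942.
C = 0.04477 × 0.9942 = 0.0445 kg/m³.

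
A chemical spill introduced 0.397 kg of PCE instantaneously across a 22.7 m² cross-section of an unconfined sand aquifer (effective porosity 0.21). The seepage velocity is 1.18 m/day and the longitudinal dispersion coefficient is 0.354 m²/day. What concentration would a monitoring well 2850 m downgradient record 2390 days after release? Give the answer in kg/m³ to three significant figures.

For an instantaneous plane source, C(x,t) = M/(n_e·A·√(4πDt)) · exp(−(x−vt)²/(4Dt)), with n_e·A the pore (flow) area.
Plume center vt = 1.18 × 2390 = 2820.2 m, so the well at 2850 m is 29.8 m downgradient of the peak.
√(4πDt) = 103.1 m, giving peak height M/(n_e·A·√(4πDt)) = 0.397/(0.21 × 22.7 × 103.1) = 0.0008078 kg/m³.
(x−vt)²/(4Dt) = (29.8)²/(4 × 0.354 × 2390) = 0.2624; exp(−0.2624) = 0.7692.
C = 0.0008078 × 0.7692 = 0.000621 kg/m³.

0.000621 kg/m³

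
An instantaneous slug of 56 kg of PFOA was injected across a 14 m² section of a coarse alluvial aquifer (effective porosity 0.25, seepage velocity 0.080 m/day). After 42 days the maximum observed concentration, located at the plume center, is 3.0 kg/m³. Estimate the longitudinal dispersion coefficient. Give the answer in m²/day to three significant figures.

At the plume center C_max = M/(n_e·A·√(4πDt)), so D = M²/(4πt·(n_e·A·C_max)²).
n_e·A·C_max = 0.25 × 14 × 3.0 = 10.50 kg/m.
D = 56²/(4π × 42 × 10.50²) = 0.0539 m²/day.

0.0539 m²/day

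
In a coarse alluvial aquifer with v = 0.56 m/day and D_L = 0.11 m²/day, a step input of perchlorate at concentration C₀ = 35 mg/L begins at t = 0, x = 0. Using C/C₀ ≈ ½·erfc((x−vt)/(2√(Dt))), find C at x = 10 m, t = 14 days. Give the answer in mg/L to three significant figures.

3.82 mg/L

For a continuous step input, C/C₀ ≈ ½·erfc((x−vt)/(2√(Dt))).
vt = 0.56 × 14 = 7.84 m and 2√(Dt) = 2√(0.11 × 14) = 2.482 m.
Argument (x−vt)/(2√(Dt)) = (10 − 7.84)/2.482 = 0.8703; ½·erfc(0.8703) = 0.1092.
C = 35 × 0.1092 = 3.82 mg/L.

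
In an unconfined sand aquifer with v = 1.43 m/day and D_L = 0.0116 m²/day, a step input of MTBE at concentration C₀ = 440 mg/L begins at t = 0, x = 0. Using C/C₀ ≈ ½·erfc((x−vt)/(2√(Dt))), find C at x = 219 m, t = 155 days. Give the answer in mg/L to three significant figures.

404 mg/L

For a continuous step input, C/C₀ ≈ ½·erfc((x−vt)/(2√(Dt))).
vt = 1.43 × 155 = 221.65 m and 2√(Dt) = 2√(0.0116 × 155) = 2.682 m.
Argument (x−vt)/(2√(Dt)) = (219 − 221.65)/2.682 = -0.9881; ½·erfc(-0.9881) = 0.9189.
C = 440 × 0.9189 = 404 mg/L.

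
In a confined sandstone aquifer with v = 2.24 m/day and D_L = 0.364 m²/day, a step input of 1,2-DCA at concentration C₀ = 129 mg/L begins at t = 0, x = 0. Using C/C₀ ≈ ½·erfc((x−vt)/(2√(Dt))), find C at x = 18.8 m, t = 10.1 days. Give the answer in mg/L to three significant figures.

For a continuous step input, C/C₀ ≈ ½·erfc((x−vt)/(2√(Dt))).
vt = 2.24 × 10.1 = 22.624 m and 2√(Dt) = 2√(0.364 × 10.1) = 3.835 m.
Argument (x−vt)/(2√(Dt)) = (18.8 − 22.624)/3.835 = -0.9971; ½·erfc(-0.9971) = 0.9207.
C = 129 × 0.9207 = 119 mg/L.

119 mg/L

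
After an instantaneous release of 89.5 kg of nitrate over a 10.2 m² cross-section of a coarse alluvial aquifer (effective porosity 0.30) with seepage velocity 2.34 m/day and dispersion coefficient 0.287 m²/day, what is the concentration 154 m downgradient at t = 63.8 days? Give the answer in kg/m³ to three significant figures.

For an instantaneous plane source, C(x,t) = M/(n_e·A·√(4πDt)) · exp(−(x−vt)²/(4Dt)), with n_e·A the pore (flow) area.
Plume center vt = 2.34 × 63.8 = 149.292 m, so the well at 154 m is 4.708 m downgradient of the peak.
√(4πDt) = 15.17 m, giving peak height M/(n_e·A·√(4πDt)) = 89.5/(0.30 × 10.2 × 15.17) = 1.928 kg/m³.
(x−vt)²/(4Dt) = (4.708)²/(4 × 0.287 × 63.8) = 0.3026; exp(−0.3026) = 0.7389.
C = 1.928 × 0.7389 = 1.42 kg/m³.

1.42 kg/m³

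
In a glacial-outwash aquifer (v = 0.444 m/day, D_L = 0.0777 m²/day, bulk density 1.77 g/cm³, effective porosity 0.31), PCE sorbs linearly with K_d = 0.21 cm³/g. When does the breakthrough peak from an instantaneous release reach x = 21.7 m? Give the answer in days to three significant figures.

107 days

Retardation factor R = 1 + ρ_b·K_d/n = 1 + 1.77 × 0.21/0.31 = 2.199.
Sorption retards both mechanisms: v_R = v/R = 0.2019 m/day, D_R = D/R = 0.03533 m²/day.
Peak time from v_R²t² + 2D_R t − x² = 0: t = (√(D_R² + v_R²x²) − D_R)/v_R².
√(D_R² + v_R²x²) = √(0.03533² + 0.2019² × 21.7²) = 4.381; v_R² = 0.04076.
t = (4.381 − 0.03533)/0.04076 = 107 days.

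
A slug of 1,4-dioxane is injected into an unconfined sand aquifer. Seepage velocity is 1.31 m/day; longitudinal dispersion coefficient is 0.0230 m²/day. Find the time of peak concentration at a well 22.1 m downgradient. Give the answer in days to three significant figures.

16.9 days

For the 1D instantaneous-source solution, setting ∂C/∂t = 0 at fixed x gives v²t² + 2Dt − x² = 0, so t = (√(D² + v²x²) − D)/v².
√(D² + v²x²) = √(0.0230² + 1.31² × 22.1²) = 28.95; v² = 1.7161.
t = (28.95 − 0.0230)/1.7161 = 16.9 days (vs. the pure-advection estimate x/v = 16.9 d).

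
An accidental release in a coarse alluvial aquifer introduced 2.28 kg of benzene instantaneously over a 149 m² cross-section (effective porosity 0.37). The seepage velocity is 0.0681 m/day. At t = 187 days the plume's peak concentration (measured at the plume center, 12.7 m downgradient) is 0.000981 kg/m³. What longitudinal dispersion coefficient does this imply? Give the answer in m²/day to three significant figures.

0.756 m²/day

At the plume center C_max = M/(n_e·A·√(4πDt)), so D = M²/(4πt·(n_e·A·C_max)²).
n_e·A·C_max = 0.37 × 149 × 0.000981 = 0.05408 kg/m.
D = 2.28²/(4π × 187 × 0.05408²) = 0.756 m²/day.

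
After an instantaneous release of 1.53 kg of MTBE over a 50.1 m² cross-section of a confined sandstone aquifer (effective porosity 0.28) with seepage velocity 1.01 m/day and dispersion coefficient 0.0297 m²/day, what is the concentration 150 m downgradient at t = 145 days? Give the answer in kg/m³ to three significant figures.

For an instantaneous plane source, C(x,t) = M/(n_e·A·√(4πDt)) · exp(−(x−vt)²/(4Dt)), with n_e·A the pore (flow) area.
Plume center vt = 1.01 × 145 = 146.45 m, so the well at 150 m is 3.55 m downgradient of the peak.
√(4πDt) = 7.356 m, giving peak height M/(n_e·A·√(4πDt)) = 1.53/(0.28 × 50.1 × 7.356) = 0.01483 kg/m³.
(x−vt)²/(4Dt) = (3.55)²/(4 × 0.0297 × 145) = 0.7316; exp(−0.7316) = 0.4811.
C = 0.01483 × 0.4811 = 0.00713 kg/m³.

0.00713 kg/m³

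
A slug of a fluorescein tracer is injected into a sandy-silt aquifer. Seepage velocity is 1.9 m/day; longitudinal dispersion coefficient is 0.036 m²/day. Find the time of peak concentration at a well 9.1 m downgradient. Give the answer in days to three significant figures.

4.78 days

For the 1D instantaneous-source solution, setting ∂C/∂t = 0 at fixed x gives v²t² + 2Dt − x² = 0, so t = (√(D² + v²x²) − D)/v².
√(D² + v²x²) = √(0.036² + 1.9² × 9.1²) = 17.29; v² = 3.61.
t = (17.29 − 0.036)/3.61 = 4.78 days (vs. the pure-advection estimate x/v = 4.79 d).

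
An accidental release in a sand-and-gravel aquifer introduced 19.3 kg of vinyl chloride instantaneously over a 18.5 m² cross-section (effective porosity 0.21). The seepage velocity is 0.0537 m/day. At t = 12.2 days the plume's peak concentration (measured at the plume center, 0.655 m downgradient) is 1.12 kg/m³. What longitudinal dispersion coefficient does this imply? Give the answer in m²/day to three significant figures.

At the plume center C_max = M/(n_e·A·√(4πDt)), so D = M²/(4πt·(n_e·A·C_max)²).
n_e·A·C_max = 0.21 × 18.5 × 1.12 = 4.351 kg/m.
D = 19.3²/(4π × 12.2 × 4.351²) = 0.128 m²/day.

0.128 m²/day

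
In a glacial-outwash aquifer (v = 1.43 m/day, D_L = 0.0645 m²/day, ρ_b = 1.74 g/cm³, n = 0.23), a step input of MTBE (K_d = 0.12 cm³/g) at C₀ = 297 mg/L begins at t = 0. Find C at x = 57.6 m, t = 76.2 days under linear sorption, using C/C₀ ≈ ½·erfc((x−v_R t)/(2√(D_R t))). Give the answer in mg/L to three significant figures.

Retardation factor R = 1 + ρ_b·K_d/n = 1 + 1.74 × 0.12/0.23 = 1.908.
Sorption retards both mechanisms: v_R = v/R = 0.7495 m/day, D_R = D/R = 0.03381 m²/day.
v_R·t = 0.7495 × 76.2 = 57.1119 m; 2√(D_R t) = 3.210 m; argument = (57.6 − 57.1119)/3.210 = 0.1521.
C = C₀ × ½·erfc(0.1521) = 297 × 0.4148 = 123 mg/L.

123 mg/L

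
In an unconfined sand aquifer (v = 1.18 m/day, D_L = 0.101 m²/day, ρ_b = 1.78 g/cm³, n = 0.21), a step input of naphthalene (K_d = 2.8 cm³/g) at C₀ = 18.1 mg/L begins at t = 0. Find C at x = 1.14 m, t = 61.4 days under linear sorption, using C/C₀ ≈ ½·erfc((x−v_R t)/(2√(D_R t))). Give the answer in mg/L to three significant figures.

Retardation factor R = 1 + ρ_b·K_d/n = 1 + 1.78 × 2.8/0.21 = 24.73.
Sorption retards both mechanisms: v_R = v/R = 0.04772 m/day, D_R = D/R = 0.004084 m²/day.
v_R·t = 0.04772 × 61.4 = 2.930008 m; 2√(D_R t) = 1.002 m; argument = (1.14 − 2.930008)/1.002 = -1.786.
C = C₀ × ½·erfc(-1.786) = 18.1 × 0.9942 = 18.0 mg/L.

18.0 mg/L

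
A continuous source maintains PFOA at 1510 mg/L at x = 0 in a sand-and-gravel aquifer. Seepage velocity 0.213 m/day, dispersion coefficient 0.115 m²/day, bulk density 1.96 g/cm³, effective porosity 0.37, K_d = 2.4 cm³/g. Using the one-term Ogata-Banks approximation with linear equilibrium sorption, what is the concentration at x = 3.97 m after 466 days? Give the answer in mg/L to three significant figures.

1330 mg/L

Retardation factor R = 1 + ρ_b·K_d/n = 1 + 1.96 × 2.4/0.37 = 13.71.
Sorption retards both mechanisms: v_R = v/R = 0.01554 m/day, D_R = D/R = 0.008388 m²/day.
v_R·t = 0.01554 × 466 = 7.24164 m; 2√(D_R t) = 3.954 m; argument = (3.97 − 7.24164)/3.954 = -0.8274.
C = C₀ × ½·erfc(-0.8274) = 1510 × 0.8790 = 1330 mg/L.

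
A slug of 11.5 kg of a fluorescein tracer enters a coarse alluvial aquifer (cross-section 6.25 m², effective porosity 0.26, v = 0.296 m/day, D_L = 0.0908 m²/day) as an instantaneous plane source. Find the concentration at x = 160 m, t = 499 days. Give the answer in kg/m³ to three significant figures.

For an instantaneous plane source, C(x,t) = M/(n_e·A·√(4πDt)) · exp(−(x−vt)²/(4Dt)), with n_e·A the pore (flow) area.
Plume center vt = 0.296 × 499 = 147.704 m, so the well at 160 m is 12.296 m downgradient of the peak.
√(4πDt) = 23.86 m, giving peak height M/(n_e·A·√(4πDt)) = 11.5/(0.26 × 6.25 × 23.86) = 0.2966 kg/m³.
(x−vt)²/(4Dt) = (12.296)²/(4 × 0.0908 × 499) = 0.8342; exp(−0.8342) = 0.4342.
C = 0.2966 × 0.4342 = 0.129 kg/m³.

0.129 kg/m³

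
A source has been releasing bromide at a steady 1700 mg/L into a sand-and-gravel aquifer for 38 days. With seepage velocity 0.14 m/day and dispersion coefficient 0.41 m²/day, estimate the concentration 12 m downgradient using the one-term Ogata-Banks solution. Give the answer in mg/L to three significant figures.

197 mg/L

For a continuous step input, C/C₀ ≈ ½·erfc((x−vt)/(2√(Dt))).
vt = 0.14 × 38 = 5.32 m and 2√(Dt) = 2√(0.41 × 38) = 7.894 m.
Argument (x−vt)/(2√(Dt)) = (12 − 5.32)/7.894 = 0.8462; ½·erfc(0.8462) = 0.1157.
C = 1700 × 0.1157 = 197 mg/L.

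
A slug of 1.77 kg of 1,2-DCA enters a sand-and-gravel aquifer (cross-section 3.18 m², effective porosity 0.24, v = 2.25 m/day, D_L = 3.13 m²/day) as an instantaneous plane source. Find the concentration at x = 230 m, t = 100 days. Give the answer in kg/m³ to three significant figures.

For an instantaneous plane source, C(x,t) = M/(n_e·A·√(4πDt)) · exp(−(x−vt)²/(4Dt)), with n_e·A the pore (flow) area.
Plume center vt = 2.25 × 100 = 225 m, so the well at 230 m is 5 m downgradient of the peak.
√(4πDt) = 62.72 m, giving peak height M/(n_e·A·√(4πDt)) = 1.77/(0.24 × 3.18 × 62.72) = 0.03698 kg/m³.
(x−vt)²/(4Dt) = (5)²/(4 × 3.13 × 100) = 0.01997; exp(−0.01997) = 0.9802.
C = 0.03698 × 0.9802 = 0.0362 kg/m³.

0.0362 kg/m³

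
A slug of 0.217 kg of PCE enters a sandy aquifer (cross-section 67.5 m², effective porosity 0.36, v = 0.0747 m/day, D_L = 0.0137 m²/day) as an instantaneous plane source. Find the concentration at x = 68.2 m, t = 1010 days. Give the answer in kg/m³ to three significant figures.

For an instantaneous plane source, C(x,t) = M/(n_e·A·√(4πDt)) · exp(−(x−vt)²/(4Dt)), with n_e·A the pore (flow) area.
Plume center vt = 0.0747 × 1010 = 75.447 m, so the well at 68.2 m is 7.247 m upgradient of the peak.
√(4πDt) = 13.19 m, giving peak height M/(n_e·A·√(4πDt)) = 0.217/(0.36 × 67.5 × 13.19) = 0.0006770 kg/m³.
(x−vt)²/(4Dt) = (-7.247)²/(4 × 0.0137 × 1010) = 0.9489; exp(−0.9489) = 0.3872.
C = 0.0006770 × 0.3872 = 0.000262 kg/m³.

0.000262 kg/m³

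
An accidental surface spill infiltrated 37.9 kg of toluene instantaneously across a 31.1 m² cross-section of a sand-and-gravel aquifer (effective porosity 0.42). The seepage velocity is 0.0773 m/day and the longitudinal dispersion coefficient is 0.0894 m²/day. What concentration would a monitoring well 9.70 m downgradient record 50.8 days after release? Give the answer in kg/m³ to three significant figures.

For an instantaneous plane source, C(x,t) = M/(n_e·A·√(4πDt)) · exp(−(x−vt)²/(4Dt)), with n_e·A the pore (flow) area.
Plume center vt = 0.0773 × 50.8 = 3.92684 m, so the well at 9.70 m is 5.77316 m downgradient of the peak.
√(4πDt) = 7.554 m, giving peak height M/(n_e·A·√(4πDt)) = 37.9/(0.42 × 31.1 × 7.554) = 0.3841 kg/m³.
(x−vt)²/(4Dt) = (5.77316)²/(4 × 0.0894 × 50.8) = 1.835; exp(−1.835) = 0.1596.
C = 0.3841 × 0.1596 = 0.0613 kg/m³.

0.0613 kg/m³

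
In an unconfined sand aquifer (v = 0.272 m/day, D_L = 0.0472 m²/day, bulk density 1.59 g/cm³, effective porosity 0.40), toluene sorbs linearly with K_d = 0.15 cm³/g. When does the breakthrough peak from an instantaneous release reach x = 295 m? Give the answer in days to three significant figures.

1730 days

Retardation factor R = 1 + ρ_b·K_d/n = 1 + 1.59 × 0.15/0.40 = 1.596.
Sorption retards both mechanisms: v_R = v/R = 0.1704 m/day, D_R = D/R = 0.02957 m²/day.
Peak time from v_R²t² + 2D_R t − x² = 0: t = (√(D_R² + v_R²x²) − D_R)/v_R².
√(D_R² + v_R²x²) = √(0.02957² + 0.1704² × 295²) = 50.27; v_R² = 0.02904.
t = (50.27 − 0.02957)/0.02904 = 1730 days.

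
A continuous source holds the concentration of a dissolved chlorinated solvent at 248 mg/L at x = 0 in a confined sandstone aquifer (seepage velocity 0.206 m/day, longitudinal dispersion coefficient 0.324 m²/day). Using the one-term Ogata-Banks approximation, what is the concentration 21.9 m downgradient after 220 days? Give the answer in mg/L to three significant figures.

242 mg/L

For a continuous step input, C/C₀ ≈ ½·erfc((x−vt)/(2√(Dt))).
vt = 0.206 × 220 = 45.32 m and 2√(Dt) = 2√(0.324 × 220) = 16.89 m.
Argument (x−vt)/(2√(Dt)) = (21.9 − 45.32)/16.89 = -1.387; ½·erfc(-1.387) = 0.9751.
C = 248 × 0.9751 = 242 mg/L.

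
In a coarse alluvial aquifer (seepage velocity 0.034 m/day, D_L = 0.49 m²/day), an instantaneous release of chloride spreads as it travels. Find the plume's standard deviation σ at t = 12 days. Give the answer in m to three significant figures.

Dispersive spreading gives a Gaussian with σ² = 2Dt; advection only shifts the center.
σ = √(2 × 0.49 × 12) = 3.43 m.

3.43 m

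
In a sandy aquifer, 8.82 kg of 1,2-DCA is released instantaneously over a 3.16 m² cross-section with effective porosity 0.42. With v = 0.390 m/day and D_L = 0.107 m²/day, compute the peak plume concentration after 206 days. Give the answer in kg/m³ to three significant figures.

The peak of an instantaneous 1D plume sits at x = vt; there the Gaussian factor is 1 and C_max = M/(n_e·A·√(4πDt)), where n_e·A is the pore area the mass is dissolved in.
√(4πDt) = √(4π × 0.107 × 206) = 16.64 m, so C_max = 8.82/(0.42 × 3.16 × 16.64) = 0.399 kg/m³.

0.399 kg/m³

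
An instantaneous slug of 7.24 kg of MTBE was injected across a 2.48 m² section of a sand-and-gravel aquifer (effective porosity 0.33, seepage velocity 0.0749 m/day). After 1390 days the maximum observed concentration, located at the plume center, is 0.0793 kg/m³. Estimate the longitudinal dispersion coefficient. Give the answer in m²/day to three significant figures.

0.712 m²/day

At the plume center C_max = M/(n_e·A·√(4πDt)), so D = M²/(4πt·(n_e·A·C_max)²).
n_e·A·C_max = 0.33 × 2.48 × 0.0793 = 0.06490 kg/m.
D = 7.24²/(4π × 1390 × 0.06490²) = 0.712 m²/day.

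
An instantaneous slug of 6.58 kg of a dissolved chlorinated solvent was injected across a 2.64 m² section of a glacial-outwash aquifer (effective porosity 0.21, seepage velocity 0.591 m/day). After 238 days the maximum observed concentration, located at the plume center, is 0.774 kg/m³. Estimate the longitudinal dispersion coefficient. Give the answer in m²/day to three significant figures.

0.0786 m²/day

At the plume center C_max = M/(n_e·A·√(4πDt)), so D = M²/(4πt·(n_e·A·C_max)²).
n_e·A·C_max = 0.21 × 2.64 × 0.774 = 0.4291 kg/m.
D = 6.58²/(4π × 238 × 0.4291²) = 0.0786 m²/day.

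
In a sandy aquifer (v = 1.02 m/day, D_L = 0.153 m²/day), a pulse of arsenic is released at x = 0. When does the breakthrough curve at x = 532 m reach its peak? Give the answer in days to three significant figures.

521 days

For the 1D instantaneous-source solution, setting ∂C/∂t = 0 at fixed x gives v²t² + 2Dt − x² = 0, so t = (√(D² + v²x²) − D)/v².
√(D² + v²x²) = √(0.153² + 1.02² × 532²) = 542.6; v² = 1.0404.
t = (542.6 − 0.153)/1.0404 = 521 days (vs. the pure-advection estimate x/v = 522 d).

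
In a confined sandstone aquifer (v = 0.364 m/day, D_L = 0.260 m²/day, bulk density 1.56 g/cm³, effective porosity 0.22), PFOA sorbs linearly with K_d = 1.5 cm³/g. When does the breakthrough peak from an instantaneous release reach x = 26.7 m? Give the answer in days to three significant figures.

Retardation factor R = 1 + ρ_b·K_d/n = 1 + 1.56 × 1.5/0.22 = 11.64.
Sorption retards both mechanisms: v_R = v/R = 0.03127 m/day, D_R = D/R = 0.02234 m²/day.
Peak time from v_R²t² + 2D_R t − x² = 0: t = (√(D_R² + v_R²x²) − D_R)/v_R².
√(D_R² + v_R²x²) = √(0.02234² + 0.03127² × 26.7²) = 0.8352; v_R² = 0.0009778.
t = (0.8352 − 0.02234)/0.0009778 = 831 days.

831 days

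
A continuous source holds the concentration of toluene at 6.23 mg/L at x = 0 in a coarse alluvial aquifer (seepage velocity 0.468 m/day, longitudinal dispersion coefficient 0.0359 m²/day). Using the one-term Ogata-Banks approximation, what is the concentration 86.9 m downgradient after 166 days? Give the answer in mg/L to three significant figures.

0.0237 mg/L

For a continuous step input, C/C₀ ≈ ½·erfc((x−vt)/(2√(Dt))).
vt = 0.468 × 166 = 77.688 m and 2√(Dt) = 2√(0.0359 × 166) = 4.882 m.
Argument (x−vt)/(2√(Dt)) = (86.9 − 77.688)/4.882 = 1.887; ½·erfc(1.887) = 0.003808.
C = 6.23 × 0.003808 = 0.0237 mg/L.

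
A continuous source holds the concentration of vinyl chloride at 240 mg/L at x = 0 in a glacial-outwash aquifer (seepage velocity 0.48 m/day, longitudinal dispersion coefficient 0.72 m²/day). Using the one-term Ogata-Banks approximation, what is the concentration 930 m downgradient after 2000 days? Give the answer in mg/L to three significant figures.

171 mg/L

For a continuous step input, C/C₀ ≈ ½·erfc((x−vt)/(2√(Dt))).
vt = 0.48 × 2000 = 960 m and 2√(Dt) = 2√(0.72 × 2000) = 75.89 m.
Argument (x−vt)/(2√(Dt)) = (930 − 960)/75.89 = -0.3953; ½·erfc(-0.3953) = 0.7119.
C = 240 × 0.7119 = 171 mg/L.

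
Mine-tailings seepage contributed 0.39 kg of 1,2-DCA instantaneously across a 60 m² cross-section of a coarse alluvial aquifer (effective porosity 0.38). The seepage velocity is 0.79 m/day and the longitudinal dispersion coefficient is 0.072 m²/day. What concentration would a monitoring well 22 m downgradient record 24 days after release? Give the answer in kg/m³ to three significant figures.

0.000964 kg/m³

For an instantaneous plane source, C(x,t) = M/(n_e·A·√(4πDt)) · exp(−(x−vt)²/(4Dt)), with n_e·A the pore (flow) area.
Plume center vt = 0.79 × 24 = 18.96 m, so the well at 22 m is 3.04 m downgradient of the peak.
√(4πDt) = 4.660 m, giving peak height M/(n_e·A·√(4πDt)) = 0.39/(0.38 × 60 × 4.660) = 0.003671 kg/m³.
(x−vt)²/(4Dt) = (3.04)²/(4 × 0.072 × 24) = 1.337; exp(−1.337) = 0.2626.
C = 0.003671 × 0.2626 = 0.000964 kg/m³.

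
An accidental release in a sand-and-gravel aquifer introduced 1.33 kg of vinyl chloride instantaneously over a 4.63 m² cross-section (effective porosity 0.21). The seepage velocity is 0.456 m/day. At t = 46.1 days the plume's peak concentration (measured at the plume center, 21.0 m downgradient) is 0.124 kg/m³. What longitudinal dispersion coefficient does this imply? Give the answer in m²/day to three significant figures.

0.210 m²/day

At the plume center C_max = M/(n_e·A·√(4πDt)), so D = M²/(4πt·(n_e·A·C_max)²).
n_e·A·C_max = 0.21 × 4.63 × 0.124 = 0.1206 kg/m.
D = 1.33²/(4π × 46.1 × 0.1206²) = 0.210 m²/day.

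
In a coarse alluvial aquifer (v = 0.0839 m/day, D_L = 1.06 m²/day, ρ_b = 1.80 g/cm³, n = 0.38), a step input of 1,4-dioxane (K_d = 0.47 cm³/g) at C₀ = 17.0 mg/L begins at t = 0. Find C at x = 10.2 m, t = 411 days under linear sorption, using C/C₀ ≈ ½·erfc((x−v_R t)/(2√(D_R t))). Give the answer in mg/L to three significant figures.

8.70 mg/L

Retardation factor R = 1 + ρ_b·K_d/n = 1 + 1.80 × 0.47/0.38 = 3.226.
Sorption retards both mechanisms: v_R = v/R = 0.02601 m/day, D_R = D/R = 0.3286 m²/day.
v_R·t = 0.02601 × 411 = 10.69011 m; 2√(D_R t) = 23.24 m; argument = (10.2 − 10.69011)/23.24 = -0.02109.
C = C₀ × ½·erfc(-0.02109) = 17.0 × 0.5119 = 8.70 mg/L.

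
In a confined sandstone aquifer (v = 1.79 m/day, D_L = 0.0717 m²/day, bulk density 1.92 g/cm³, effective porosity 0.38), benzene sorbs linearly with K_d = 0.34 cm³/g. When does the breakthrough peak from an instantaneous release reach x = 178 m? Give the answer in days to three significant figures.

Retardation factor R = 1 + ρ_b·K_d/n = 1 + 1.92 × 0.34/0.38 = 2.718.
Sorption retards both mechanisms: v_R = v/R = 0.6586 m/day, D_R = D/R = 0.02638 m²/day.
Peak time from v_R²t² + 2D_R t − x² = 0: t = (√(D_R² + v_R²x²) − D_R)/v_R².
√(D_R² + v_R²x²) = √(0.02638² + 0.6586² × 178²) = 117.2; v_R² = 0.4338.
t = (117.2 − 0.02638)/0.4338 = 270 days.

270 days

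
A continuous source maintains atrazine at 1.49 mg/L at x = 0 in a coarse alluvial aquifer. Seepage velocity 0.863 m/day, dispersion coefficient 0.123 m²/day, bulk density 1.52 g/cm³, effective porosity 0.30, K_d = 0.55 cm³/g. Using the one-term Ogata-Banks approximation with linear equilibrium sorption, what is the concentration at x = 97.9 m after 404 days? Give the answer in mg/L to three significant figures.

Retardation factor R = 1 + ρ_b·K_d/n = 1 + 1.52 × 0.55/0.30 = 3.787.
Sorption retards both mechanisms: v_R = v/R = 0.2279 m/day, D_R = D/R = 0.03248 m²/day.
v_R·t = 0.2279 × 404 = 92.0716 m; 2√(D_R t) = 7.245 m; argument = (97.9 − 92.0716)/7.245 = 0.8045.
C = C₀ × ½·erfc(0.8045) = 1.49 × 0.1276 = 0.190 mg/L.

0.190 mg/L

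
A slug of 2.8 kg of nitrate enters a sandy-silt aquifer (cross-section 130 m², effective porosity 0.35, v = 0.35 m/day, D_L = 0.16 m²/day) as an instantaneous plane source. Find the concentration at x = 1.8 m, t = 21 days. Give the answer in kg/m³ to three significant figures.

For an instantaneous plane source, C(x,t) = M/(n_e·A·√(4πDt)) · exp(−(x−vt)²/(4Dt)), with n_e·A the pore (flow) area.
Plume center vt = 0.35 × 21 = 7.35 m, so the well at 1.8 m is 5.55 m upgradient of the peak.
√(4πDt) = 6.498 m, giving peak height M/(n_e·A·√(4πDt)) = 2.8/(0.35 × 130 × 6.498) = 0.009470 kg/m³.
(x−vt)²/(4Dt) = (-5.55)²/(4 × 0.16 × 21) = 2.292; exp(−2.292) = 0.1011.
C = 0.009470 × 0.1011 = 0.000957 kg/m³.

0.000957 kg/m³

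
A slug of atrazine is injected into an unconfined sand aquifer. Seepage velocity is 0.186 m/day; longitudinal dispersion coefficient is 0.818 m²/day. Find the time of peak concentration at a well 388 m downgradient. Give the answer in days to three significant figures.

For the 1D instantaneous-source solution, setting ∂C/∂t = 0 at fixed x gives v²t² + 2Dt − x² = 0, so t = (√(D² + v²x²) − D)/v².
√(D² + v²x²) = √(0.818² + 0.186² × 388²) = 72.17; v² = 0.034596.
t = (72.17 − 0.818)/0.034596 = 2060 days (vs. the pure-advection estimate x/v = 2090 d).

2060 days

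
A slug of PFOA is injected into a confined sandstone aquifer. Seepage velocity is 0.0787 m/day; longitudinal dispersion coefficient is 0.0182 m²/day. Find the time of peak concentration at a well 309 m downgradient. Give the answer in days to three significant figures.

For the 1D instantaneous-source solution, setting ∂C/∂t = 0 at fixed x gives v²t² + 2Dt − x² = 0, so t = (√(D² + v²x²) − D)/v².
√(D² + v²x²) = √(0.0182² + 0.0787² × 309²) = 24.32; v² = 0.00619369.
t = (24.32 − 0.0182)/0.00619369 = 3920 days (vs. the pure-advection estimate x/v = 3930 d).

3920 days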